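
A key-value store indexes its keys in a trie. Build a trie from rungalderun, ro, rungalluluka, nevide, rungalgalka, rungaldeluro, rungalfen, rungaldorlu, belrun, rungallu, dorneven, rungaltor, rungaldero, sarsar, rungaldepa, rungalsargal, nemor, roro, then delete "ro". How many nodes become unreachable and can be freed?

0

Walk "ro" from the leaf back toward the root, removing each node that no remaining word uses.
Every node on "ro" is still needed (e.g. by "roro"), so nothing is freed.
Nodes removed: 0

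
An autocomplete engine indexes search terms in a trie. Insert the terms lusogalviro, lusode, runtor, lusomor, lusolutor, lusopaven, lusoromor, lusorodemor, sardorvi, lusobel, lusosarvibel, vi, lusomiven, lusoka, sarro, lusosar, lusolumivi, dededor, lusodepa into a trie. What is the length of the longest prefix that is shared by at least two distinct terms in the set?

7

Equivalently: take the maximum, over all pairs, of their longest common prefix length.
"lusosar" and "lusosarvibel" agree on "lusosar" (7 characters) before diverging; nothing deeper is shared.
Longest shared-prefix length: 7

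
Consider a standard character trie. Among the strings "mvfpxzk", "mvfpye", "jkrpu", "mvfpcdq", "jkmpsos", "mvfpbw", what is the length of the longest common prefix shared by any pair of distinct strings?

Look for the deepest trie node that still has at least two words in its subtree.
"mvfpbw" and "mvfpcdq" agree on "mvfp" (4 characters) before diverging; nothing deeper is shared.
Longest shared-prefix length: 4

4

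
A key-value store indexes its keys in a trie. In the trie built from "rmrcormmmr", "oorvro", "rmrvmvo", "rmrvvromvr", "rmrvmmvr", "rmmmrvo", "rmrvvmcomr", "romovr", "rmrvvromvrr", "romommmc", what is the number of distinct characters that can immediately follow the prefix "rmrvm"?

The children of the "rmrvm" node are the distinct next characters among strings starting with "rmrvm".
Distinct next characters after "rmrvm": m, v.
That node has 2 child edges.

2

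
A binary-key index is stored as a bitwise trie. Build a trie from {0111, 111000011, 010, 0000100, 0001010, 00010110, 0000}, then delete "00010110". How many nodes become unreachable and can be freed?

A node on "00010110"'s path can go only if nothing else ends at it or branches off below it.
The suffix "10" (2 nodes) is used only by "00010110"; the node for "000101" still has the child "0", so pruning stops there.
Nodes removed: 2

2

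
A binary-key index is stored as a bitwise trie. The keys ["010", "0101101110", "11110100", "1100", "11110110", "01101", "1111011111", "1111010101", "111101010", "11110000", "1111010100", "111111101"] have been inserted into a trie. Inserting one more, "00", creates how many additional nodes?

The longest prefix of "00" already in the trie is "0" (length 1).
So 2 − 1 = 1 new nodes.

1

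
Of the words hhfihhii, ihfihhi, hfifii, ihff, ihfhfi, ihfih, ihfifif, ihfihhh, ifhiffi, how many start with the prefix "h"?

2

Filter for entries beginning with "h":
Words under "h": hfifii, hhfihhii
Count: 2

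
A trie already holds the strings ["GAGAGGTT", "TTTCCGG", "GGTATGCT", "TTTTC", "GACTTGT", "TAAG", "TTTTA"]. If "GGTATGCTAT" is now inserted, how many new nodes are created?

2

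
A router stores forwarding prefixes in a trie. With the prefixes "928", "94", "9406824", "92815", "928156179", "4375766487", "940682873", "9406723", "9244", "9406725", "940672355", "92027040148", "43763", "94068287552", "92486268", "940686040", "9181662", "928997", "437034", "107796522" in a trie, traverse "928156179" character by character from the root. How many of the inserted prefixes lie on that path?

3

Traverse "928156179" character by character; count nodes along the way that are marked as word ends.
Prefixes of the query that are stored words: "928", "92815", "928156179"
Count: 3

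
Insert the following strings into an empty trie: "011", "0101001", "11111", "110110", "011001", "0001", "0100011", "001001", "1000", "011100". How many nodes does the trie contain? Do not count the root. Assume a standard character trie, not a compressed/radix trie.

37

Trie structure (* marks end of a word):
(root)
├─ 0
│  ├─ 0
│  │  ├─ 0
│  │  │  └─ 1 *
│  │  └─ 1
│  │     └─ 0
│  │        └─ 0
│  │           └─ 1 *
│  └─ 1
│     ├─ 0
│     │  ├─ 0
│     │  │  └─ 0
│     │  │     └─ 1
│     │  │        └─ 1 *
│     │  └─ 1
│     │     └─ 0
│     │        └─ 0
│     │           └─ 1 *
│     └─ 1 *
│        ├─ 0
│        │  └─ 0
│        │     └─ 1 *
│        └─ 1
│           └─ 0
│              └─ 0 *
└─ 1
   ├─ 0
   │  └─ 0
   │     └─ 0 *
   └─ 1
      ├─ 0
      │  └─ 1
      │     └─ 1
      │        └─ 0 *
      └─ 1
         └─ 1
            └─ 1 *
Counting every labelled node above: 37.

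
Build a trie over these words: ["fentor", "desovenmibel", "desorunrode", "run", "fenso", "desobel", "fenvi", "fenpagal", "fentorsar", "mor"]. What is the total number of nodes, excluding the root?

46

For each word, the new-node count is its length minus the longest prefix already in the trie:
  "fentor" → 6 new (f, e, n, t, o, r)
  "desovenmibel" → 12 new (d, e, s, o, v, e, n, m, i, b, e, l)
  "desorunrode" → prefix "deso" already present; 7 new (r, u, n, r, o, d, e)
  "run" → 3 new (r, u, n)
  "fenso" → prefix "fen" already present; 2 new (s, o)
  "desobel" → prefix "deso" already present; 3 new (b, e, l)
  "fenvi" → prefix "fen" already present; 2 new (v, i)
  "fenpagal" → prefix "fen" already present; 5 new (p, a, g, a, l)
  "fentorsar" → prefix "fentor" already present; 3 new (s, a, r)
  "mor" → 3 new (m, o, r)
Total nodes = 6 + 12 + 7 + 3 + 2 + 3 + 2 + 5 + 3 + 3 = 46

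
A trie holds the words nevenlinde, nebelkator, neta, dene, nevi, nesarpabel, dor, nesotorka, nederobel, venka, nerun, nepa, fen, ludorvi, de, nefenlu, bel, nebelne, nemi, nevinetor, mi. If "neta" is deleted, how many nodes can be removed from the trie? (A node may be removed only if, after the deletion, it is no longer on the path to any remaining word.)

A node on "neta"'s path can go only if nothing else ends at it or branches off below it.
The suffix "ta" (2 nodes) is used only by "neta"; the node for "ne" still has the child "v", so pruning stops there.
Nodes removed: 2

2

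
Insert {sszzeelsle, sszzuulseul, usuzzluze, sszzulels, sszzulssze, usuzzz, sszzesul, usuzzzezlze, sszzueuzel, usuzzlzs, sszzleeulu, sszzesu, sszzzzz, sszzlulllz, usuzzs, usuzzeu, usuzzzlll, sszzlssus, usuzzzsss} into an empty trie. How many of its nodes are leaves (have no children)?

17

A leaf is a node with no children — equivalently, the end of a word that is not a proper prefix of any other stored word.
Those words: "sszzeelsle", "sszzesul", "sszzleeulu", "sszzlssus", "sszzlulllz", "sszzueuzel", "sszzulels", "sszzulssze", "sszzuulseul", "sszzzzz", "usuzzeu", "usuzzluze", "usuzzlzs", "usuzzs", "usuzzzezlze", "usuzzzlll", "usuzzzsss"
Leaf count: 17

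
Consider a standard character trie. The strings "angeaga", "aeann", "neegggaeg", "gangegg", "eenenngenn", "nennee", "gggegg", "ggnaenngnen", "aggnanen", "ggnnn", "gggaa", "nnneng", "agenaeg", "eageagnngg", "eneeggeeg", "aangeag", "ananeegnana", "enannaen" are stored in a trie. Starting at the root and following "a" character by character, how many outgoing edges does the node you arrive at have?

The children of the "a" node are the distinct next characters among strings starting with "a".
Distinct next characters after "a": a, e, g, n.
That node has 4 child edges.

4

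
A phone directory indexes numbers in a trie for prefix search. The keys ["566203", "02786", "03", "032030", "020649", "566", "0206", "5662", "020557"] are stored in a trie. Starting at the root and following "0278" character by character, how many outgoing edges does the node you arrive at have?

Walk "0278" from the root, arriving at one node.
Distinct next characters after "0278": 6.
That node has 1 child edge.

1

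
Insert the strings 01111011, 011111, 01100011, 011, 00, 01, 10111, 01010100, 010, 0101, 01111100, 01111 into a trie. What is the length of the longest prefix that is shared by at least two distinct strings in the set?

6

Look for the deepest trie node that still has at least two words in its subtree.
e.g. "011111" and "01111100" share the prefix "011111" of length 6; no pair shares a longer one.
Longest shared-prefix length: 6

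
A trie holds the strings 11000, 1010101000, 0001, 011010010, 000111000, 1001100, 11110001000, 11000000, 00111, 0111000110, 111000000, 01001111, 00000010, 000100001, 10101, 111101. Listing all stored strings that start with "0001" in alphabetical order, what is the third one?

000111000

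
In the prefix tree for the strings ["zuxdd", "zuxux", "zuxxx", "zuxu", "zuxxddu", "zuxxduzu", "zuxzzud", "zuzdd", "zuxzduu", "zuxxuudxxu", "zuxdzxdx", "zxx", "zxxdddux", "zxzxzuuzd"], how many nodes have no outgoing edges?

12

A leaf is a node with no children — equivalently, the end of a word that is not a proper prefix of any other stored word.
Those words: "zuxdd", "zuxdzxdx", "zuxux", "zuxxddu", "zuxxduzu", "zuxxuudxxu", "zuxxx", "zuxzduu", "zuxzzud", "zuzdd", "zxxdddux", "zxzxzuuzd"
Leaf count: 12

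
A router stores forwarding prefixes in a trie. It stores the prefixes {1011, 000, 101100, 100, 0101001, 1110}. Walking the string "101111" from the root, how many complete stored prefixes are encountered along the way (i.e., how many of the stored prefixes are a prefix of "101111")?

Walk "101111" from the root; an end-of-word marker is hit whenever a stored word is a prefix of "101111".
Prefixes of the query that are stored words: "1011"
Count: 1

1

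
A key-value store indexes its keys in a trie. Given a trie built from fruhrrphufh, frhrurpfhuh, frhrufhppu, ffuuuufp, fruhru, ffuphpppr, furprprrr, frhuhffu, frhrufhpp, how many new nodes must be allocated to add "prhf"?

4

"prhf" shares no prefix with any stored word, so all 4 characters open new nodes.
4 − 0 = 4 new nodes.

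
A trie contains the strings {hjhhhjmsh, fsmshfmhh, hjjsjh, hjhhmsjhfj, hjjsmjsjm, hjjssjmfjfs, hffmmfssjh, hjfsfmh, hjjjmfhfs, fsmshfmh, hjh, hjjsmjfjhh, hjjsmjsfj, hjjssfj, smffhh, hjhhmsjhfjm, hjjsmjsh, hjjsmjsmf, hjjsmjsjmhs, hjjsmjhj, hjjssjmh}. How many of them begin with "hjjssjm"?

2

Traverse to the node for "hjjssjm", then collect every word in that subtree.
Words under "hjjssjm": hjjssjmfjfs, hjjssjmh
Count: 2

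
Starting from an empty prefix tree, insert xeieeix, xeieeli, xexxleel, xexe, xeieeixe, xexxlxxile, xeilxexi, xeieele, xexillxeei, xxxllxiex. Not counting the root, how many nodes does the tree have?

43

Count nodes per top-level branch (shared prefixes stored once):
  'x'-branch (xeieeix, xeieeixe, xeieele, xeieeli, xeilxexi, xexe, xexillxeei, xexxleel, xexxlxxile, xxxllxiex): 43 nodes
Sum: 43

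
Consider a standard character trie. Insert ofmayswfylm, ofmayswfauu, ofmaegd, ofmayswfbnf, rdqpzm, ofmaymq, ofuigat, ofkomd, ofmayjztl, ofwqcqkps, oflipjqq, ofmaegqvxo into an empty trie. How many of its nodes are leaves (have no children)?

A leaf is a node with no children — equivalently, the end of a word that is not a proper prefix of any other stored word.
Those words: "ofkomd", "oflipjqq", "ofmaegd", "ofmaegqvxo", "ofmayjztl", "ofmaymq", "ofmayswfauu", "ofmayswfbnf", "ofmayswfylm", "ofuigat", "ofwqcqkps", "rdqpzm"
Leaf count: 12

12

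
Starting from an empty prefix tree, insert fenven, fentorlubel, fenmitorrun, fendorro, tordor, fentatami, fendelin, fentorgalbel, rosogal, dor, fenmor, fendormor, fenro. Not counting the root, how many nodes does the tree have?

Trace insertions, counting only characters that open a new branch:
  "fenven" → 6 new (f, e, n, v, e, n)
  "fentorlubel" → prefix "fen" already present; 8 new (t, o, r, l, u, b, e, l)
  "fenmitorrun" → prefix "fen" already present; 8 new (m, i, t, o, r, r, u, n)
  "fendorro" → prefix "fen" already present; 5 new (d, o, r, r, o)
  "tordor" → 6 new (t, o, r, d, o, r)
  "fentatami" → prefix "fent" already present; 5 new (a, t, a, m, i)
  "fendelin" → prefix "fend" already present; 4 new (e, l, i, n)
  "fentorgalbel" → prefix "fentor" already present; 6 new (g, a, l, b, e, l)
  "rosogal" → 7 new (r, o, s, o, g, a, l)
  "dor" → 3 new (d, o, r)
  "fenmor" → prefix "fenm" already present; 2 new (o, r)
  "fendormor" → prefix "fendor" already present; 3 new (m, o, r)
  "fenro" → prefix "fen" already present; 2 new (r, o)
Total nodes = 6 + 8 + 8 + 5 + 6 + 5 + 4 + 6 + 7 + 3 + 2 + 3 + 2 = 65

65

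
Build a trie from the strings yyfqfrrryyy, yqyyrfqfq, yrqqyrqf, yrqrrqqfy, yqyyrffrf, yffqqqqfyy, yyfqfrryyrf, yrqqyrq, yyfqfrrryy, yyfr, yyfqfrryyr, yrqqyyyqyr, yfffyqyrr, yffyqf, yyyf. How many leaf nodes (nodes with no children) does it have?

12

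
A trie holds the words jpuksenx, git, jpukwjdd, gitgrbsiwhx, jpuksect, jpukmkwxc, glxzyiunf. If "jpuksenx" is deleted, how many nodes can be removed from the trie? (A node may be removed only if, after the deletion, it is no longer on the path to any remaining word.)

2

Walk "jpuksenx" from the leaf back toward the root, removing each node that no remaining word uses.
The suffix "nx" (2 nodes) is used only by "jpuksenx"; the node for "jpukse" still has the child "c", so pruning stops there.
Nodes removed: 2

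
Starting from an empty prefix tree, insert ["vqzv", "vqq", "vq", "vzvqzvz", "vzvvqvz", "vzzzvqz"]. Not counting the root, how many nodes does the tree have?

Insert word by word; a character creates a node only if that edge doesn't already exist:
  "vqzv" → 4 new (v, q, z, v)
  "vqq" → prefix "vq" already present; 1 new (q)
  "vq" → prefix "vq" already present; 0 new (none)
  "vzvqzvz" → prefix "v" already present; 6 new (z, v, q, z, v, z)
  "vzvvqvz" → prefix "vzv" already present; 4 new (v, q, v, z)
  "vzzzvqz" → prefix "vz" already present; 5 new (z, z, v, q, z)
Total nodes = 4 + 1 + 0 + 6 + 4 + 5 = 20

20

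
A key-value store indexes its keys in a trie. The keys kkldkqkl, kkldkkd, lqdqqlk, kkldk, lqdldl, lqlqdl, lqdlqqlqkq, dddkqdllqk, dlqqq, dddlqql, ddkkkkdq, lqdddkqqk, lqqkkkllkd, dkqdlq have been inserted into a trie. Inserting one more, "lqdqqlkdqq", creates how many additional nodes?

3

The longest prefix of "lqdqqlkdqq" already in the trie is "lqdqqlk" (length 7).
So 10 − 7 = 3 new nodes.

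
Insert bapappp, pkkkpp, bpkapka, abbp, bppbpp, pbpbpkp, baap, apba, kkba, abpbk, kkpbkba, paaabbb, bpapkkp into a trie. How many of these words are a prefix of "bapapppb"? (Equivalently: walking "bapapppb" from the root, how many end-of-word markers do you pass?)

1

Check each prefix of "bapapppb" against the stored set — each match is an end-marker on the path.
Prefixes of the query that are stored words: "bapappp"
Count: 1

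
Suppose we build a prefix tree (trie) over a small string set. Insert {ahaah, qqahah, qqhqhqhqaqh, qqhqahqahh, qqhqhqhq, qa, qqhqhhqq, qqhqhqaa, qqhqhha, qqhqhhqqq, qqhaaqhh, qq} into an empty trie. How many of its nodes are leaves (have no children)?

9

A leaf is a node with no children — equivalently, the end of a word that is not a proper prefix of any other stored word.
Those words: "ahaah", "qa", "qqahah", "qqhaaqhh", "qqhqahqahh", "qqhqhha", "qqhqhhqqq", "qqhqhqaa", "qqhqhqhqaqh"
Leaf count: 9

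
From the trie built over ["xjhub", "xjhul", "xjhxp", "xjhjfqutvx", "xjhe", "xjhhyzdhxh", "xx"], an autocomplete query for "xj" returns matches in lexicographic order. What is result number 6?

xjhxp

DFS of the "xj" subtree visits, in order: "xjhe", "xjhhyzdhxh", "xjhjfqutvx", "xjhub", "xjhul", "xjhxp"
Position 6: xjhxp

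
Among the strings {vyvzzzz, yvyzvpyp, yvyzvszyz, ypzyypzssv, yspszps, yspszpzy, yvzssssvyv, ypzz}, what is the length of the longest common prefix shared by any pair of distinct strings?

6

The deepest shared node is where two words last agree before diverging.
e.g. "yspszps" and "yspszpzy" share the prefix "yspszp" of length 6; no pair shares a longer one.
Longest shared-prefix length: 6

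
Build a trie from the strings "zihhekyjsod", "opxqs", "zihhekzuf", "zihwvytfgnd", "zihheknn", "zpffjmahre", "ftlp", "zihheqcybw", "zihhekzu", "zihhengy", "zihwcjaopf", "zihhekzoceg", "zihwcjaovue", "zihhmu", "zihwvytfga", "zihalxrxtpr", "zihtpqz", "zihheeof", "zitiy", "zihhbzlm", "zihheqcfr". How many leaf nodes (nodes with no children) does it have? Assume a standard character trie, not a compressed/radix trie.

A leaf is a node with no children — equivalently, the end of a word that is not a proper prefix of any other stored word.
Those words: "ftlp", "opxqs", "zihalxrxtpr", "zihhbzlm", "zihheeof", "zihheknn", "zihhekyjsod", "zihhekzoceg", "zihhekzuf", "zihhengy", "zihheqcfr", "zihheqcybw", "zihhmu", "zihtpqz", "zihwcjaopf", "zihwcjaovue", "zihwvytfga", "zihwvytfgnd", "zitiy", "zpffjmahre"
Leaf count: 20

20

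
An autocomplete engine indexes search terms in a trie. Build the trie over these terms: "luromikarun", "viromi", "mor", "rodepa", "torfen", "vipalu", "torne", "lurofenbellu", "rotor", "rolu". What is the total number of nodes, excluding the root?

For each word, the new-node count is its length minus the longest prefix already in the trie:
  "luromikarun" → 11 new (l, u, r, o, m, i, k, a, r, u, n)
  "viromi" → 6 new (v, i, r, o, m, i)
  "mor" → 3 new (m, o, r)
  "rodepa" → 6 new (r, o, d, e, p, a)
  "torfen" → 6 new (t, o, r, f, e, n)
  "vipalu" → prefix "vi" already present; 4 new (p, a, l, u)
  "torne" → prefix "tor" already present; 2 new (n, e)
  "lurofenbellu" → prefix "luro" already present; 8 new (f, e, n, b, e, l, l, u)
  "rotor" → prefix "ro" already present; 3 new (t, o, r)
  "rolu" → prefix "ro" already present; 2 new (l, u)
Total nodes = 11 + 6 + 3 + 6 + 6 + 4 + 2 + 8 + 3 + 2 = 51

51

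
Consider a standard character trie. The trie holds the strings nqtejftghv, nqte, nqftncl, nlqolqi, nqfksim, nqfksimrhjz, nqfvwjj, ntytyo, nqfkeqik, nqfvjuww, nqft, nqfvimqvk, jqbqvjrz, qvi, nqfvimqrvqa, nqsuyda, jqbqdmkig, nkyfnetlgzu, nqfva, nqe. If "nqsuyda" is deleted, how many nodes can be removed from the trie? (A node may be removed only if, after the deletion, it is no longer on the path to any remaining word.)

5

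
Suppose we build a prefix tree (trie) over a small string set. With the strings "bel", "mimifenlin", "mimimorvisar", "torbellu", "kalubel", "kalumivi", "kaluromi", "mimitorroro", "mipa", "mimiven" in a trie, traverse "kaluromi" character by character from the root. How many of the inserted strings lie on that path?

Walk "kaluromi" from the root; an end-of-word marker is hit whenever a stored word is a prefix of "kaluromi".
Prefixes of the query that are stored words: "kaluromi"
Count: 1

1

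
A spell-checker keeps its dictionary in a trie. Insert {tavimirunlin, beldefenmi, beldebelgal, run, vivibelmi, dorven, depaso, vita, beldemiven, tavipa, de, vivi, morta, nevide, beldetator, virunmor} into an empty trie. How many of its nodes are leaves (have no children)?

14

A leaf is a node with no children — equivalently, the end of a word that is not a proper prefix of any other stored word.
Those words: "beldebelgal", "beldefenmi", "beldemiven", "beldetator", "depaso", "dorven", "morta", "nevide", "run", "tavimirunlin", "tavipa", "virunmor", "vita", "vivibelmi"
Leaf count: 14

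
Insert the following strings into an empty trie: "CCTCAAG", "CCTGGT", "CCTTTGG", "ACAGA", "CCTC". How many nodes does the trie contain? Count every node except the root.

19

Insert word by word; a character creates a node only if that edge doesn't already exist:
  "CCTCAAG" → 7 new (C, C, T, C, A, A, G)
  "CCTGGT" → prefix "CCT" already present; 3 new (G, G, T)
  "CCTTTGG" → prefix "CCT" already present; 4 new (T, T, G, G)
  "ACAGA" → 5 new (A, C, A, G, A)
  "CCTC" → prefix "CCTC" already present; 0 new (none)
Total nodes = 7 + 3 + 4 + 5 + 0 = 19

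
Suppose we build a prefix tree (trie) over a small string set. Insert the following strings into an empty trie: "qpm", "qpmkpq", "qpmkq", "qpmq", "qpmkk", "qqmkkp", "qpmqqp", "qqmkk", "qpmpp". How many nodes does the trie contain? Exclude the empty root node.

18

Insert word by word; a character creates a node only if that edge doesn't already exist:
  "qpm" → 3 new (q, p, m)
  "qpmkpq" → prefix "qpm" already present; 3 new (k, p, q)
  "qpmkq" → prefix "qpmk" already present; 1 new (q)
  "qpmq" → prefix "qpm" already present; 1 new (q)
  "qpmkk" → prefix "qpmk" already present; 1 new (k)
  "qqmkkp" → prefix "q" already present; 5 new (q, m, k, k, p)
  "qpmqqp" → prefix "qpmq" already present; 2 new (q, p)
  "qqmkk" → prefix "qqmkk" already present; 0 new (none)
  "qpmpp" → prefix "qpm" already present; 2 new (p, p)
Total nodes = 3 + 3 + 1 + 1 + 1 + 5 + 2 + 0 + 2 = 18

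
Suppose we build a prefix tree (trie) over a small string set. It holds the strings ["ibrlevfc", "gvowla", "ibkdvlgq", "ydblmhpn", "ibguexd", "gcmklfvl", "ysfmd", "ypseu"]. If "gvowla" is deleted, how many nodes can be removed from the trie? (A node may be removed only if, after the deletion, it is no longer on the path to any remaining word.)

A node on "gvowla"'s path can go only if nothing else ends at it or branches off below it.
The suffix "vowla" (5 nodes) is used only by "gvowla"; the node for "g" still has the child "c", so pruning stops there.
Nodes removed: 5

5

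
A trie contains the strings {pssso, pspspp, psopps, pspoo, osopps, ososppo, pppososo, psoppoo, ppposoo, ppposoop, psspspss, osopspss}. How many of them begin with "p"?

Walk to "p"; the words in its subtree are exactly those with that prefix.
Words under "p": ppposoo, ppposoop, pppososo, psoppoo, psopps, pspoo, pspspp, psspspss, pssso
Count: 9

9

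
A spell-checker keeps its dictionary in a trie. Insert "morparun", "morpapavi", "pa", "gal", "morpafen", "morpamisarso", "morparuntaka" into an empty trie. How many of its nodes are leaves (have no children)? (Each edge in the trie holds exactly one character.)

A leaf is a node with no children — equivalently, the end of a word that is not a proper prefix of any other stored word.
Those words: "gal", "morpafen", "morpamisarso", "morpapavi", "morparuntaka", "pa"
Leaf count: 6

6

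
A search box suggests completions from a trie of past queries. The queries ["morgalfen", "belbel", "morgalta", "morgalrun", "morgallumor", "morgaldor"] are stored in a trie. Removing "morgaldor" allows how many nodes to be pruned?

After clearing the end-marker at "morgaldor", prune upward until reaching a node still needed by another word.
The suffix "dor" (3 nodes) is used only by "morgaldor"; the node for "morgal" still has the child "f", so pruning stops there.
Nodes removed: 3

3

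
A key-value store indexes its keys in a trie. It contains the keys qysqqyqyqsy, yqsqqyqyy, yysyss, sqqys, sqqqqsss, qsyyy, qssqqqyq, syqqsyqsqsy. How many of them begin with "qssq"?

Traverse to the node for "qssq", then collect every word in that subtree.
Words under "qssq": qssqqqyq
Count: 1

1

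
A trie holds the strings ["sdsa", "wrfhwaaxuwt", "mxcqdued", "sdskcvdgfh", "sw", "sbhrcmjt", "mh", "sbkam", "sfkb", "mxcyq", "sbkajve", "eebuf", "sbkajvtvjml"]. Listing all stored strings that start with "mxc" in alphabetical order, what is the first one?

DFS of the "mxc" subtree visits, in order: "mxcqdued", "mxcyq"
The 1st is mxcqdued.

mxcqdued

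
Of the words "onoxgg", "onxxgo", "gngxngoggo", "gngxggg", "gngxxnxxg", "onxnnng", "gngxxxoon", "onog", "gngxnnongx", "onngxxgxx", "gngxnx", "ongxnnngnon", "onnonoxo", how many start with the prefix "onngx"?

1

Filter for entries beginning with "onngx":
Matches: "onngxxgxx"
Count: 1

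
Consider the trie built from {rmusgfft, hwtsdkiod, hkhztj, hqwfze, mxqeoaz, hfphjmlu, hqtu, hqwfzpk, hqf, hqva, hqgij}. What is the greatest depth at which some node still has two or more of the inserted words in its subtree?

The deepest shared node is where two words last agree before diverging.
"hqwfze" and "hqwfzpk" agree on "hqwfz" (5 characters) before diverging; nothing deeper is shared.
Longest shared-prefix length: 5

5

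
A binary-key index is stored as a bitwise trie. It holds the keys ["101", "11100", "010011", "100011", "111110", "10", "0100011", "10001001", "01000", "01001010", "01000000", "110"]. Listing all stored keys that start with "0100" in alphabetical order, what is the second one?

Filter for "0100…" and sort: "01000", "01000000", "0100011", "01001010", "010011"
Position 2: 01000000

01000000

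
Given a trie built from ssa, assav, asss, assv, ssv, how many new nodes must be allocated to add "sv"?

1

The longest prefix of "sv" already in the trie is "s" (length 1).
New nodes needed: |"sv"| − 1 = 2 − 1 = 1.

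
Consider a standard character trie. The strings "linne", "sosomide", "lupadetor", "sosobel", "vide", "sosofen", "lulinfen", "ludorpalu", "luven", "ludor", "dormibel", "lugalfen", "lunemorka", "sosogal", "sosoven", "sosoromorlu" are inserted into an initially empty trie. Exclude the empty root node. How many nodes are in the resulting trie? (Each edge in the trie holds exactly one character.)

Trace insertions, counting only characters that open a new branch:
  "linne" → 5 new (l, i, n, n, e)
  "sosomide" → 8 new (s, o, s, o, m, i, d, e)
  "lupadetor" → prefix "l" already present; 8 new (u, p, a, d, e, t, o, r)
  "sosobel" → prefix "soso" already present; 3 new (b, e, l)
  "vide" → 4 new (v, i, d, e)
  "sosofen" → prefix "soso" already present; 3 new (f, e, n)
  "lulinfen" → prefix "lu" already present; 6 new (l, i, n, f, e, n)
  "ludorpalu" → prefix "lu" already present; 7 new (d, o, r, p, a, l, u)
  "luven" → prefix "lu" already present; 3 new (v, e, n)
  "ludor" → prefix "ludor" already present; 0 new (none)
  "dormibel" → 8 new (d, o, r, m, i, b, e, l)
  "lugalfen" → prefix "lu" already present; 6 new (g, a, l, f, e, n)
  "lunemorka" → prefix "lu" already present; 7 new (n, e, m, o, r, k, a)
  "sosogal" → prefix "soso" already present; 3 new (g, a, l)
  "sosoven" → prefix "soso" already present; 3 new (v, e, n)
  "sosoromorlu" → prefix "soso" already present; 7 new (r, o, m, o, r, l, u)
Total nodes = 5 + 8 + 8 + 3 + 4 + 3 + 6 + 7 + 3 + 0 + 8 + 6 + 7 + 3 + 3 + 7 = 81

81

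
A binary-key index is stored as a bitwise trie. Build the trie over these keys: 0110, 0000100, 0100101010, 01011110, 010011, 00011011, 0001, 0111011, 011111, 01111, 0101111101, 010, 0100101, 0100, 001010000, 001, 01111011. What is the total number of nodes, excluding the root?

Insert word by word; a character creates a node only if that edge doesn't already exist:
  "0110" → 4 new (0, 1, 1, 0)
  "0000100" → prefix "0" already present; 6 new (0, 0, 0, 1, 0, 0)
  "0100101010" → prefix "01" already present; 8 new (0, 0, 1, 0, 1, 0, 1, 0)
  "01011110" → prefix "010" already present; 5 new (1, 1, 1, 1, 0)
  "010011" → prefix "01001" already present; 1 new (1)
  "00011011" → prefix "000" already present; 5 new (1, 1, 0, 1, 1)
  "0001" → prefix "0001" already present; 0 new (none)
  "0111011" → prefix "011" already present; 4 new (1, 0, 1, 1)
  "011111" → prefix "0111" already present; 2 new (1, 1)
  "01111" → prefix "01111" already present; 0 new (none)
  "0101111101" → prefix "0101111" already present; 3 new (1, 0, 1)
  "010" → prefix "010" already present; 0 new (none)
  "0100101" → prefix "0100101" already present; 0 new (none)
  "0100" → prefix "0100" already present; 0 new (none)
  "001010000" → prefix "00" already present; 7 new (1, 0, 1, 0, 0, 0, 0)
  "001" → prefix "001" already present; 0 new (none)
  "01111011" → prefix "01111" already present; 3 new (0, 1, 1)
Total nodes = 4 + 6 + 8 + 5 + 1 + 5 + 0 + 4 + 2 + 0 + 3 + 0 + 0 + 0 + 7 + 0 + 3 = 48

48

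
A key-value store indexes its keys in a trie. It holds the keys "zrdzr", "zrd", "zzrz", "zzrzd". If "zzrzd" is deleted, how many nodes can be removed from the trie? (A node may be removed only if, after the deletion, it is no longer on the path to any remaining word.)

1

Walk "zzrzd" from the leaf back toward the root, removing each node that no remaining word uses.
The suffix "d" (1 node) is used only by "zzrzd"; "zzrz" is itself a stored word, so pruning stops there.
Nodes removed: 1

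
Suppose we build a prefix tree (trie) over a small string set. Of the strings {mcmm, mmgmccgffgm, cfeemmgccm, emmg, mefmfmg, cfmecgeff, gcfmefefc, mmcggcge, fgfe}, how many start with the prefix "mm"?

Traverse to the node for "mm", then collect every word in that subtree.
Matches: "mmcggcge", "mmgmccgffgm"
Count: 2

2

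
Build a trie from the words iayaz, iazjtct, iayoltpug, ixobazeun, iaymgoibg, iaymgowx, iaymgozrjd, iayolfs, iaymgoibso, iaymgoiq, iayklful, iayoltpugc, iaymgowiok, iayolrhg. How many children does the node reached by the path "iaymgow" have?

2

The children of the "iaymgow" node are the distinct next characters among strings starting with "iaymgow".
Distinct next characters after "iaymgow": i, x.
That node has 2 child edges.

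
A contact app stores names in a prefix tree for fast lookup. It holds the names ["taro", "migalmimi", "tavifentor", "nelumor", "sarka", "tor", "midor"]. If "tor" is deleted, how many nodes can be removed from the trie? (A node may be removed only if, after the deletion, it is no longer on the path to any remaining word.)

2

After clearing the end-marker at "tor", prune upward until reaching a node still needed by another word.
The suffix "or" (2 nodes) is used only by "tor"; the node for "t" still has the child "a", so pruning stops there.
Nodes removed: 2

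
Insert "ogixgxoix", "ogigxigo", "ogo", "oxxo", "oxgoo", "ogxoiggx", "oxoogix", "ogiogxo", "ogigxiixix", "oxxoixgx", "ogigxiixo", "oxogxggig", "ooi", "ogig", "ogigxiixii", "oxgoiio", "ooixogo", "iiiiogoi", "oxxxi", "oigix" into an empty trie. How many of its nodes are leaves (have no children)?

17

Leaves are exactly the stored words that no other stored word extends.
Those words: "iiiiogoi", "ogigxigo", "ogigxiixii", "ogigxiixix", "ogigxiixo", "ogiogxo", "ogixgxoix", "ogo", "ogxoiggx", "oigix", "ooixogo", "oxgoiio", "oxgoo", "oxogxggig", "oxoogix", "oxxoixgx", "oxxxi"
Leaf count: 17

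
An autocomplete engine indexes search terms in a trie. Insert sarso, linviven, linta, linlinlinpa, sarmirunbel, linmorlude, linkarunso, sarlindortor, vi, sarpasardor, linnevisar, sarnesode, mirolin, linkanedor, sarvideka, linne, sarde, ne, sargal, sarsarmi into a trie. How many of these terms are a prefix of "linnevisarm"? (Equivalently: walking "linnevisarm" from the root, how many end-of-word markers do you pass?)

2

Check each prefix of "linnevisarm" against the stored set — each match is an end-marker on the path.
Prefixes of the query that are stored words: "linne", "linnevisar"
Count: 2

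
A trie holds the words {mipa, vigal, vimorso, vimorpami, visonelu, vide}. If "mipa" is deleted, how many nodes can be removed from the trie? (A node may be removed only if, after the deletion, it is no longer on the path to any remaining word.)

After clearing the end-marker at "mipa", prune upward until reaching a node still needed by another word.
No other word shares any prefix with "mipa", so all 4 of its nodes go.
Nodes removed: 4

4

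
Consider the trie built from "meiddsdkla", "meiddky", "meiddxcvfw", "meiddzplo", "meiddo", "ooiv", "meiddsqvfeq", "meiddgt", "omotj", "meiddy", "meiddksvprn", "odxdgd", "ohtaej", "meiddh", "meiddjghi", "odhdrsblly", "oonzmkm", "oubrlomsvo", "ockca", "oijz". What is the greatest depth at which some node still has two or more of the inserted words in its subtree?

6

Look for the deepest trie node that still has at least two words in its subtree.
"meiddksvprn" and "meiddky" agree on "meiddk" (6 characters) before diverging; nothing deeper is shared.
Longest shared-prefix length: 6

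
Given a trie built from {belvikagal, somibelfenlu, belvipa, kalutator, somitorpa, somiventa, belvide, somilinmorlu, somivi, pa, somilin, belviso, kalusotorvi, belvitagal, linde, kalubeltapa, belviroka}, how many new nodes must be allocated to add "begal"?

The longest prefix of "begal" already in the trie is "be" (length 2).
New nodes needed: |"begal"| − 2 = 5 − 2 = 3.

3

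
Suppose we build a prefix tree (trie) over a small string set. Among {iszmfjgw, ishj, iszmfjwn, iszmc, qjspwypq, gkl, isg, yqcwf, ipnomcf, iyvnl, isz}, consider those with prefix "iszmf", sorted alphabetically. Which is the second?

Words with prefix "iszmf", in lexicographic order: "iszmfjgw", "iszmfjwn"
The 2nd is iszmfjwn.

iszmfjwn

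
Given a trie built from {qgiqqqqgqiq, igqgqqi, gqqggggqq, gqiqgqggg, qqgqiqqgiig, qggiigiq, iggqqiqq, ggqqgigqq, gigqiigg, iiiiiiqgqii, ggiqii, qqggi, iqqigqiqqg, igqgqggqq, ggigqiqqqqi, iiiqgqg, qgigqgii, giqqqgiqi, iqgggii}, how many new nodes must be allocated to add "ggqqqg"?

Walking "ggqqqg" from the root, the first 4 characters ("ggqq") follow existing edges; "q" is the first miss.
So 6 − 4 = 2 new nodes.

2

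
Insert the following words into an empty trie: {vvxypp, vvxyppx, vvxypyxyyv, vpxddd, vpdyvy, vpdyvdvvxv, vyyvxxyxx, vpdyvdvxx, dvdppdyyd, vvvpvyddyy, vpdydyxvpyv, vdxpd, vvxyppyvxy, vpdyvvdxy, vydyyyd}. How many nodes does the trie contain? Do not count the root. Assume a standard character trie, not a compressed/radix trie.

77

Insert word by word; a character creates a node only if that edge doesn't already exist:
  "vvxypp" → 6 new (v, v, x, y, p, p)
  "vvxyppx" → prefix "vvxypp" already present; 1 new (x)
  "vvxypyxyyv" → prefix "vvxyp" already present; 5 new (y, x, y, y, v)
  "vpxddd" → prefix "v" already present; 5 new (p, x, d, d, d)
  "vpdyvy" → prefix "vp" already present; 4 new (d, y, v, y)
  "vpdyvdvvxv" → prefix "vpdyv" already present; 5 new (d, v, v, x, v)
  "vyyvxxyxx" → prefix "v" already present; 8 new (y, y, v, x, x, y, x, x)
  "vpdyvdvxx" → prefix "vpdyvdv" already present; 2 new (x, x)
  "dvdppdyyd" → 9 new (d, v, d, p, p, d, y, y, d)
  "vvvpvyddyy" → prefix "vv" already present; 8 new (v, p, v, y, d, d, y, y)
  "vpdydyxvpyv" → prefix "vpdy" already present; 7 new (d, y, x, v, p, y, v)
  "vdxpd" → prefix "v" already present; 4 new (d, x, p, d)
  "vvxyppyvxy" → prefix "vvxypp" already present; 4 new (y, v, x, y)
  "vpdyvvdxy" → prefix "vpdyv" already present; 4 new (v, d, x, y)
  "vydyyyd" → prefix "vy" already present; 5 new (d, y, y, y, d)
Total nodes = 6 + 1 + 5 + 5 + 4 + 5 + 8 + 2 + 9 + 8 + 7 + 4 + 4 + 4 + 5 = 77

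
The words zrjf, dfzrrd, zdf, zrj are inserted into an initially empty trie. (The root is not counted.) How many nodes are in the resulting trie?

12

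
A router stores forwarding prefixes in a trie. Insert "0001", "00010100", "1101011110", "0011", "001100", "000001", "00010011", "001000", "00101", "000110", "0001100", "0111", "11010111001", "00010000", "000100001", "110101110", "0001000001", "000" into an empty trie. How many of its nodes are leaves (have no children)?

12

Leaves are exactly the stored words that no other stored word extends.
Those words: "000001", "0001000001", "000100001", "00010011", "00010100", "0001100", "001000", "00101", "001100", "0111", "11010111001", "1101011110"
Leaf count: 12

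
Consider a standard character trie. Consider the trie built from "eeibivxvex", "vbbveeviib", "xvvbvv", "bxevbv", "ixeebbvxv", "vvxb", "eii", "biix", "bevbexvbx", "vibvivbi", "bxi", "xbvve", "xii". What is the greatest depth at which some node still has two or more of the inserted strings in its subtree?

The deepest shared node is where two words last agree before diverging.
e.g. "bxevbv" and "bxi" share the prefix "bx" of length 2; no pair shares a longer one.
Longest shared-prefix length: 2

2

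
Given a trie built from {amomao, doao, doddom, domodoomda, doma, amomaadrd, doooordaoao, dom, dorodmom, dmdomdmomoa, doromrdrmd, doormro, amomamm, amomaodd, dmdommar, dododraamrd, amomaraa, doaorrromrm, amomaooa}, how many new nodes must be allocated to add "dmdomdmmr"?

The longest prefix of "dmdomdmmr" already in the trie is "dmdomdm" (length 7).
So 9 − 7 = 2 new nodes.

2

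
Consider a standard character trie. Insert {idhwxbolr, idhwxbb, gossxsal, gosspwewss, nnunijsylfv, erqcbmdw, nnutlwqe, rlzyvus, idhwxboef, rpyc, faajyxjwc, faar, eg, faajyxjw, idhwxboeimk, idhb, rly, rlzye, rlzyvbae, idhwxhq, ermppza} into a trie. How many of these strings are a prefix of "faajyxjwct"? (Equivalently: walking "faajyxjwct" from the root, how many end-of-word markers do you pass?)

2

Check each prefix of "faajyxjwct" against the stored set — each match is an end-marker on the path.
Prefixes of the query that are stored words: "faajyxjw", "faajyxjwc"
Count: 2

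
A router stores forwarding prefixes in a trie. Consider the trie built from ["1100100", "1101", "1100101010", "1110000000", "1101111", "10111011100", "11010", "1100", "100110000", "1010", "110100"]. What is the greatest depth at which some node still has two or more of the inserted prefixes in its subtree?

6

Equivalently: take the maximum, over all pairs, of their longest common prefix length.
"1100100" and "1100101010" agree on "110010" (6 characters) before diverging; nothing deeper is shared.
Longest shared-prefix length: 6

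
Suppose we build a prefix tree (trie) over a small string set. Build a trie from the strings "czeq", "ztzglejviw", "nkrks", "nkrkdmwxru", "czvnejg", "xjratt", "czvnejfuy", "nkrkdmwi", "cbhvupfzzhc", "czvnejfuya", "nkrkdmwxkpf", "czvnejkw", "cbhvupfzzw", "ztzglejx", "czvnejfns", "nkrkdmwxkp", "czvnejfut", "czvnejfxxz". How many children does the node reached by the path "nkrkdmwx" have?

2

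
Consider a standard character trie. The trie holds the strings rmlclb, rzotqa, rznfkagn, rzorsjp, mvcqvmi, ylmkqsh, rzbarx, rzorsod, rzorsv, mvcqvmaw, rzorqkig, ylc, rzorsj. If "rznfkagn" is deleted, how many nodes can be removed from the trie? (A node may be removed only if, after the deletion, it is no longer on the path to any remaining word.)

6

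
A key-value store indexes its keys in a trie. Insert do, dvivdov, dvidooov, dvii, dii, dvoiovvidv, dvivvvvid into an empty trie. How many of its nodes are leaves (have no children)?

A leaf is a node with no children — equivalently, the end of a word that is not a proper prefix of any other stored word.
Those words: "dii", "do", "dvidooov", "dvii", "dvivdov", "dvivvvvid", "dvoiovvidv"
Leaf count: 7

7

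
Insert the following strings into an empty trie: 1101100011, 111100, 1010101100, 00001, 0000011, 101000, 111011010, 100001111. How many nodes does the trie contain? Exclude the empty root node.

Insert word by word; a character creates a node only if that edge doesn't already exist:
  "1101100011" → 10 new (1, 1, 0, 1, 1, 0, 0, 0, 1, 1)
  "111100" → prefix "11" already present; 4 new (1, 1, 0, 0)
  "1010101100" → prefix "1" already present; 9 new (0, 1, 0, 1, 0, 1, 1, 0, 0)
  "00001" → 5 new (0, 0, 0, 0, 1)
  "0000011" → prefix "0000" already present; 3 new (0, 1, 1)
  "101000" → prefix "1010" already present; 2 new (0, 0)
  "111011010" → prefix "111" already present; 6 new (0, 1, 1, 0, 1, 0)
  "100001111" → prefix "10" already present; 7 new (0, 0, 0, 1, 1, 1, 1)
Total nodes = 10 + 4 + 9 + 5 + 3 + 2 + 6 + 7 = 46

46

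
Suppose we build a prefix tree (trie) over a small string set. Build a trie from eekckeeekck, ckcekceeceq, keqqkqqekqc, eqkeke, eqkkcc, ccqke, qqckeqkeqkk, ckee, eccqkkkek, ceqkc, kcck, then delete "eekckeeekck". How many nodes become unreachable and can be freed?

A node on "eekckeeekck"'s path can go only if nothing else ends at it or branches off below it.
The suffix "ekckeeekck" (10 nodes) is used only by "eekckeeekck"; the node for "e" still has the child "q", so pruning stops there.
Nodes removed: 10

10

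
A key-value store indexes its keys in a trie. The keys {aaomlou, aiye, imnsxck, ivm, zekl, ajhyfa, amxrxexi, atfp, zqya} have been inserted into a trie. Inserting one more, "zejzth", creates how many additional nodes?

Walking "zejzth" from the root, the first 2 characters ("ze") follow existing edges; "j" is the first miss.
Each of the 4 remaining characters creates one node.

4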